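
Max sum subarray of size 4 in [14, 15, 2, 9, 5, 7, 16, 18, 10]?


[0:4]: 40
[1:5]: 31
[2:6]: 23
[3:7]: 37
[4:8]: 46
[5:9]: 51

Max: 51 at [5:9]


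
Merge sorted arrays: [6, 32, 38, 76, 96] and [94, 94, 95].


Take 6 from A
Take 32 from A
Take 38 from A
Take 76 from A
Take 94 from B
Take 94 from B
Take 95 from B

Merged: [6, 32, 38, 76, 94, 94, 95, 96]


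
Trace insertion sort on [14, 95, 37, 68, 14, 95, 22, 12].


Initial: [14, 95, 37, 68, 14, 95, 22, 12]
Insert 95: [14, 95, 37, 68, 14, 95, 22, 12]
Insert 37: [14, 37, 95, 68, 14, 95, 22, 12]
Insert 68: [14, 37, 68, 95, 14, 95, 22, 12]
Insert 14: [14, 14, 37, 68, 95, 95, 22, 12]
Insert 95: [14, 14, 37, 68, 95, 95, 22, 12]
Insert 22: [14, 14, 22, 37, 68, 95, 95, 12]
Insert 12: [12, 14, 14, 22, 37, 68, 95, 95]

Sorted: [12, 14, 14, 22, 37, 68, 95, 95]


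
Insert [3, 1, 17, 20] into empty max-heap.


Insert 3: [3]
Insert 1: [3, 1]
Insert 17: [17, 1, 3]
Insert 20: [20, 17, 3, 1]

Final heap: [20, 17, 3, 1]


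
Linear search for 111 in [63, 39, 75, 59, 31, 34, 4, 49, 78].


i=0: 63!=111
i=1: 39!=111
i=2: 75!=111
i=3: 59!=111
i=4: 31!=111
i=5: 34!=111
i=6: 4!=111
i=7: 49!=111
i=8: 78!=111

Not found, 9 comps


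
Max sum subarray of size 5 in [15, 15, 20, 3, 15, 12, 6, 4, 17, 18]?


[0:5]: 68
[1:6]: 65
[2:7]: 56
[3:8]: 40
[4:9]: 54
[5:10]: 57

Max: 68 at [0:5]


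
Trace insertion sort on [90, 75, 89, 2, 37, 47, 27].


Initial: [90, 75, 89, 2, 37, 47, 27]
Insert 75: [75, 90, 89, 2, 37, 47, 27]
Insert 89: [75, 89, 90, 2, 37, 47, 27]
Insert 2: [2, 75, 89, 90, 37, 47, 27]
Insert 37: [2, 37, 75, 89, 90, 47, 27]
Insert 47: [2, 37, 47, 75, 89, 90, 27]
Insert 27: [2, 27, 37, 47, 75, 89, 90]

Sorted: [2, 27, 37, 47, 75, 89, 90]


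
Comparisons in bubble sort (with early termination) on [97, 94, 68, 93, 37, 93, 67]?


Algorithm: bubble sort (with early termination)
Input: [97, 94, 68, 93, 37, 93, 67]
Sorted: [37, 67, 68, 93, 93, 94, 97]

21


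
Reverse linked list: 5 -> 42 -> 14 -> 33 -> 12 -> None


Step 1: curr=5, set curr.next=prev(None) | reversed so far: 5
Step 2: curr=42, set curr.next=prev(5) | reversed so far: 42 -> 5
Step 3: curr=14, set curr.next=prev(42) | reversed so far: 14 -> 42 -> 5
Step 4: curr=33, set curr.next=prev(14) | reversed so far: 33 -> 14 -> 42 -> 5
Step 5: curr=12, set curr.next=prev(33) | reversed so far: 12 -> 33 -> 14 -> 42 -> 5

12 -> 33 -> 14 -> 42 -> 5 -> None


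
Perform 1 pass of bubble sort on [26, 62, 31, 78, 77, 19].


Initial: [26, 62, 31, 78, 77, 19]
Pass 1: [26, 31, 62, 77, 19, 78] (3 swaps)

After 1 pass: [26, 31, 62, 77, 19, 78]


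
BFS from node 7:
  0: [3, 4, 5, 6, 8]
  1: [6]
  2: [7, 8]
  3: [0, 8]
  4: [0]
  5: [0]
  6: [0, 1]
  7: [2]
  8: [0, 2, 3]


Visit 7, enqueue [2]
Visit 2, enqueue [8]
Visit 8, enqueue [0, 3]
Visit 0, enqueue [4, 5, 6]
Visit 3, enqueue []
Visit 4, enqueue []
Visit 5, enqueue []
Visit 6, enqueue [1]
Visit 1, enqueue []

BFS order: [7, 2, 8, 0, 3, 4, 5, 6, 1]


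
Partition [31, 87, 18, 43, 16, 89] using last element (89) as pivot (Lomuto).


Pivot: 89
  31 <= 89: advance i (no swap)
  87 <= 89: advance i (no swap)
  18 <= 89: advance i (no swap)
  43 <= 89: advance i (no swap)
  16 <= 89: advance i (no swap)
Place pivot at 5: [31, 87, 18, 43, 16, 89]

Partitioned: [31, 87, 18, 43, 16, 89]


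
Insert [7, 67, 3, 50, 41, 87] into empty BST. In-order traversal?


Insert 7: root
Insert 67: R from 7
Insert 3: L from 7
Insert 50: R from 7 -> L from 67
Insert 41: R from 7 -> L from 67 -> L from 50
Insert 87: R from 7 -> R from 67

In-order: [3, 7, 41, 50, 67, 87]


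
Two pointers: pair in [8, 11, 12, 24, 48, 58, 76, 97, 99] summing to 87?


lo=0(8)+hi=8(99)=107
lo=0(8)+hi=7(97)=105
lo=0(8)+hi=6(76)=84
lo=1(11)+hi=6(76)=87

Yes: 11+76=87


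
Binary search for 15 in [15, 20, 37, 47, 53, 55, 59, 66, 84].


Step 1: lo=0, hi=8, mid=4, val=53
Step 2: lo=0, hi=3, mid=1, val=20
Step 3: lo=0, hi=0, mid=0, val=15

Found at index 0


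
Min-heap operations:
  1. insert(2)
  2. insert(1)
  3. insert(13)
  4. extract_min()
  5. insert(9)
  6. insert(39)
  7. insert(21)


insert(2) -> [2]
insert(1) -> [1, 2]
insert(13) -> [1, 2, 13]
extract_min()->1, [2, 13]
insert(9) -> [2, 13, 9]
insert(39) -> [2, 13, 9, 39]
insert(21) -> [2, 13, 9, 39, 21]

Final heap: [2, 13, 9, 39, 21]


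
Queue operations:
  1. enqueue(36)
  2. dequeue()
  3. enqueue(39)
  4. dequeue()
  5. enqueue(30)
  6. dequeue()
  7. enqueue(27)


enqueue(36) -> [36]
dequeue()->36, []
enqueue(39) -> [39]
dequeue()->39, []
enqueue(30) -> [30]
dequeue()->30, []
enqueue(27) -> [27]

Final queue: [27]


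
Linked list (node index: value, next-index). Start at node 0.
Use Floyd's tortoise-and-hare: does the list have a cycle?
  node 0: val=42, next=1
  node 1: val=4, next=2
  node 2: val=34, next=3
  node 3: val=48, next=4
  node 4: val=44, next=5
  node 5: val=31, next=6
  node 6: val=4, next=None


Floyd's tortoise (slow, +1) and hare (fast, +2):
  init: slow=0, fast=0
  step 1: slow=1, fast=2
  step 2: slow=2, fast=4
  step 3: slow=3, fast=6
  step 4: fast -> None, no cycle

Cycle: no


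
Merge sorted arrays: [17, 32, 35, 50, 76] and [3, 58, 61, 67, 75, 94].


Take 3 from B
Take 17 from A
Take 32 from A
Take 35 from A
Take 50 from A
Take 58 from B
Take 61 from B
Take 67 from B
Take 75 from B
Take 76 from A

Merged: [3, 17, 32, 35, 50, 58, 61, 67, 75, 76, 94]


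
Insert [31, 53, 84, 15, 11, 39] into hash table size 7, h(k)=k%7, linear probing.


Insert 31: h=3 -> slot 3
Insert 53: h=4 -> slot 4
Insert 84: h=0 -> slot 0
Insert 15: h=1 -> slot 1
Insert 11: h=4, 1 probes -> slot 5
Insert 39: h=4, 2 probes -> slot 6

Table: [84, 15, None, 31, 53, 11, 39]


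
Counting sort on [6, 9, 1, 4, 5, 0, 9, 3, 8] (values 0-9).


Input: [6, 9, 1, 4, 5, 0, 9, 3, 8]
Counts: [1, 1, 0, 1, 1, 1, 1, 0, 1, 2]

Sorted: [0, 1, 3, 4, 5, 6, 8, 9, 9]


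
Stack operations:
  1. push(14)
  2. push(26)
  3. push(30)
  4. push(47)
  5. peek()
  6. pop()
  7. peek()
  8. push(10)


push(14) -> [14]
push(26) -> [14, 26]
push(30) -> [14, 26, 30]
push(47) -> [14, 26, 30, 47]
peek()->47
pop()->47, [14, 26, 30]
peek()->30
push(10) -> [14, 26, 30, 10]

Final stack: [14, 26, 30, 10]


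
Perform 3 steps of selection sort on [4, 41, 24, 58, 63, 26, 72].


Initial: [4, 41, 24, 58, 63, 26, 72]
Step 1: min=4 at 0
  Swap: [4, 41, 24, 58, 63, 26, 72]
Step 2: min=24 at 2
  Swap: [4, 24, 41, 58, 63, 26, 72]
Step 3: min=26 at 5
  Swap: [4, 24, 26, 58, 63, 41, 72]

After 3 steps: [4, 24, 26, 58, 63, 41, 72]


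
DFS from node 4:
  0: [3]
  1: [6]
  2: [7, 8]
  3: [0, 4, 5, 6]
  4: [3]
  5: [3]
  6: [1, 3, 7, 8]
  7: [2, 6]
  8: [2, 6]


Visit 4, push [3]
Visit 3, push [6, 5, 0]
Visit 0, push []
Visit 5, push []
Visit 6, push [8, 7, 1]
Visit 1, push []
Visit 7, push [2]
Visit 2, push [8]
Visit 8, push []

DFS order: [4, 3, 0, 5, 6, 1, 7, 2, 8]


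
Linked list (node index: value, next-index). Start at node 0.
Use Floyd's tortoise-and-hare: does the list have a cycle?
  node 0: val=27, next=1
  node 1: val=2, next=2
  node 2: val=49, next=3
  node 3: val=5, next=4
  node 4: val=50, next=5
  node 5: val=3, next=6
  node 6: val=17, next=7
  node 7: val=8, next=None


Floyd's tortoise (slow, +1) and hare (fast, +2):
  init: slow=0, fast=0
  step 1: slow=1, fast=2
  step 2: slow=2, fast=4
  step 3: slow=3, fast=6
  step 4: fast 6->7->None, no cycle

Cycle: no


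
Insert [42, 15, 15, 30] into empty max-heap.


Insert 42: [42]
Insert 15: [42, 15]
Insert 15: [42, 15, 15]
Insert 30: [42, 30, 15, 15]

Final heap: [42, 30, 15, 15]


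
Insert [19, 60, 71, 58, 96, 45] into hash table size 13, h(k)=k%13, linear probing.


Insert 19: h=6 -> slot 6
Insert 60: h=8 -> slot 8
Insert 71: h=6, 1 probes -> slot 7
Insert 58: h=6, 3 probes -> slot 9
Insert 96: h=5 -> slot 5
Insert 45: h=6, 4 probes -> slot 10

Table: [None, None, None, None, None, 96, 19, 71, 60, 58, 45, None, None]


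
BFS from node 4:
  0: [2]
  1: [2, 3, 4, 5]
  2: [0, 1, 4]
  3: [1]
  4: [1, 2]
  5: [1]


Visit 4, enqueue [1, 2]
Visit 1, enqueue [3, 5]
Visit 2, enqueue [0]
Visit 3, enqueue []
Visit 5, enqueue []
Visit 0, enqueue []

BFS order: [4, 1, 2, 3, 5, 0]


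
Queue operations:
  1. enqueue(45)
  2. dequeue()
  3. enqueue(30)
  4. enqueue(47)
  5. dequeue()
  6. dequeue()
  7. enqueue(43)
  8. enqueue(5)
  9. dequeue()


enqueue(45) -> [45]
dequeue()->45, []
enqueue(30) -> [30]
enqueue(47) -> [30, 47]
dequeue()->30, [47]
dequeue()->47, []
enqueue(43) -> [43]
enqueue(5) -> [43, 5]
dequeue()->43, [5]

Final queue: [5]


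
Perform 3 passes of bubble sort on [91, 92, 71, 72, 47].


Initial: [91, 92, 71, 72, 47]
Pass 1: [91, 71, 72, 47, 92] (3 swaps)
Pass 2: [71, 72, 47, 91, 92] (3 swaps)
Pass 3: [71, 47, 72, 91, 92] (1 swaps)

After 3 passes: [71, 47, 72, 91, 92]


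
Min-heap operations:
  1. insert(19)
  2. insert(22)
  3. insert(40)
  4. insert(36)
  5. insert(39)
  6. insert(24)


insert(19) -> [19]
insert(22) -> [19, 22]
insert(40) -> [19, 22, 40]
insert(36) -> [19, 22, 40, 36]
insert(39) -> [19, 22, 40, 36, 39]
insert(24) -> [19, 22, 24, 36, 39, 40]

Final heap: [19, 22, 24, 36, 39, 40]


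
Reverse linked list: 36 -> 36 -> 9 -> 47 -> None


Step 1: curr=36, set curr.next=prev(None) | reversed so far: 36
Step 2: curr=36, set curr.next=prev(36) | reversed so far: 36 -> 36
Step 3: curr=9, set curr.next=prev(36) | reversed so far: 9 -> 36 -> 36
Step 4: curr=47, set curr.next=prev(9) | reversed so far: 47 -> 9 -> 36 -> 36

47 -> 9 -> 36 -> 36 -> None


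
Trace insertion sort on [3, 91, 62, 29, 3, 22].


Initial: [3, 91, 62, 29, 3, 22]
Insert 91: [3, 91, 62, 29, 3, 22]
Insert 62: [3, 62, 91, 29, 3, 22]
Insert 29: [3, 29, 62, 91, 3, 22]
Insert 3: [3, 3, 29, 62, 91, 22]
Insert 22: [3, 3, 22, 29, 62, 91]

Sorted: [3, 3, 22, 29, 62, 91]


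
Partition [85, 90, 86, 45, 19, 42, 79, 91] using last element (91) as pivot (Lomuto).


Pivot: 91
  85 <= 91: advance i (no swap)
  90 <= 91: advance i (no swap)
  86 <= 91: advance i (no swap)
  45 <= 91: advance i (no swap)
  19 <= 91: advance i (no swap)
  42 <= 91: advance i (no swap)
  79 <= 91: advance i (no swap)
Place pivot at 7: [85, 90, 86, 45, 19, 42, 79, 91]

Partitioned: [85, 90, 86, 45, 19, 42, 79, 91]


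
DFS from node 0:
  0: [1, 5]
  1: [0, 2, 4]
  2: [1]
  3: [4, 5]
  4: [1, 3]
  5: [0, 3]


Visit 0, push [5, 1]
Visit 1, push [4, 2]
Visit 2, push []
Visit 4, push [3]
Visit 3, push [5]
Visit 5, push []

DFS order: [0, 1, 2, 4, 3, 5]


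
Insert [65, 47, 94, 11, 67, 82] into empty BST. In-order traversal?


Insert 65: root
Insert 47: L from 65
Insert 94: R from 65
Insert 11: L from 65 -> L from 47
Insert 67: R from 65 -> L from 94
Insert 82: R from 65 -> L from 94 -> R from 67

In-order: [11, 47, 65, 67, 82, 94]


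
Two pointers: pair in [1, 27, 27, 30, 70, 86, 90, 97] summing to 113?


lo=0(1)+hi=7(97)=98
lo=1(27)+hi=7(97)=124
lo=1(27)+hi=6(90)=117
lo=1(27)+hi=5(86)=113

Yes: 27+86=113


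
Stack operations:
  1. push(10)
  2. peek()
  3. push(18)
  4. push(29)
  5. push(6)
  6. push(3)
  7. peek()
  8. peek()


push(10) -> [10]
peek()->10
push(18) -> [10, 18]
push(29) -> [10, 18, 29]
push(6) -> [10, 18, 29, 6]
push(3) -> [10, 18, 29, 6, 3]
peek()->3
peek()->3

Final stack: [10, 18, 29, 6, 3]


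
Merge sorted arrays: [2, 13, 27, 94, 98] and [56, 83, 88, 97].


Take 2 from A
Take 13 from A
Take 27 from A
Take 56 from B
Take 83 from B
Take 88 from B
Take 94 from A
Take 97 from B

Merged: [2, 13, 27, 56, 83, 88, 94, 97, 98]


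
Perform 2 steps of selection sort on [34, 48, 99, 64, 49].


Initial: [34, 48, 99, 64, 49]
Step 1: min=34 at 0
  Swap: [34, 48, 99, 64, 49]
Step 2: min=48 at 1
  Swap: [34, 48, 99, 64, 49]

After 2 steps: [34, 48, 99, 64, 49]


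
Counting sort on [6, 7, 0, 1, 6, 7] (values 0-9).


Input: [6, 7, 0, 1, 6, 7]
Counts: [1, 1, 0, 0, 0, 0, 2, 2, 0, 0]

Sorted: [0, 1, 6, 6, 7, 7]


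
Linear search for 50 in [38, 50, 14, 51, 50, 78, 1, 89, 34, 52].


i=0: 38!=50
i=1: 50==50 found!

Found at 1, 2 comps


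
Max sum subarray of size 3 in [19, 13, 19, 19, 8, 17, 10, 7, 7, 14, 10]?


[0:3]: 51
[1:4]: 51
[2:5]: 46
[3:6]: 44
[4:7]: 35
[5:8]: 34
[6:9]: 24
[7:10]: 28
[8:11]: 31

Max: 51 at [0:3]


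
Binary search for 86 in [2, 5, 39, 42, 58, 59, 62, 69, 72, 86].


Step 1: lo=0, hi=9, mid=4, val=58
Step 2: lo=5, hi=9, mid=7, val=69
Step 3: lo=8, hi=9, mid=8, val=72
Step 4: lo=9, hi=9, mid=9, val=86

Found at index 9


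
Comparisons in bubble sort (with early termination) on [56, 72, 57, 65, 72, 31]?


Algorithm: bubble sort (with early termination)
Input: [56, 72, 57, 65, 72, 31]
Sorted: [31, 56, 57, 65, 72, 72]

15


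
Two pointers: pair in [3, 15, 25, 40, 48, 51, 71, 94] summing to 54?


lo=0(3)+hi=7(94)=97
lo=0(3)+hi=6(71)=74
lo=0(3)+hi=5(51)=54

Yes: 3+51=54


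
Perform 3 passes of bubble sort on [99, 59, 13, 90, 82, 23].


Initial: [99, 59, 13, 90, 82, 23]
Pass 1: [59, 13, 90, 82, 23, 99] (5 swaps)
Pass 2: [13, 59, 82, 23, 90, 99] (3 swaps)
Pass 3: [13, 59, 23, 82, 90, 99] (1 swaps)

After 3 passes: [13, 59, 23, 82, 90, 99]


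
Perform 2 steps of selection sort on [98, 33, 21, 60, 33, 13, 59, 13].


Initial: [98, 33, 21, 60, 33, 13, 59, 13]
Step 1: min=13 at 5
  Swap: [13, 33, 21, 60, 33, 98, 59, 13]
Step 2: min=13 at 7
  Swap: [13, 13, 21, 60, 33, 98, 59, 33]

After 2 steps: [13, 13, 21, 60, 33, 98, 59, 33]


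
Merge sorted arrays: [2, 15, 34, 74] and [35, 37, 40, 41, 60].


Take 2 from A
Take 15 from A
Take 34 from A
Take 35 from B
Take 37 from B
Take 40 from B
Take 41 from B
Take 60 from B

Merged: [2, 15, 34, 35, 37, 40, 41, 60, 74]


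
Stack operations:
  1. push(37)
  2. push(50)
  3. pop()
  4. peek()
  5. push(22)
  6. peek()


push(37) -> [37]
push(50) -> [37, 50]
pop()->50, [37]
peek()->37
push(22) -> [37, 22]
peek()->22

Final stack: [37, 22]


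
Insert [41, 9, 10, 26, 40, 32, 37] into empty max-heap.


Insert 41: [41]
Insert 9: [41, 9]
Insert 10: [41, 9, 10]
Insert 26: [41, 26, 10, 9]
Insert 40: [41, 40, 10, 9, 26]
Insert 32: [41, 40, 32, 9, 26, 10]
Insert 37: [41, 40, 37, 9, 26, 10, 32]

Final heap: [41, 40, 37, 9, 26, 10, 32]


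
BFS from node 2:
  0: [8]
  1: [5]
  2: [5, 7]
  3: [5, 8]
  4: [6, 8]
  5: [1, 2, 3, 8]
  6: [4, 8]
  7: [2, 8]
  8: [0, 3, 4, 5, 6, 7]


Visit 2, enqueue [5, 7]
Visit 5, enqueue [1, 3, 8]
Visit 7, enqueue []
Visit 1, enqueue []
Visit 3, enqueue []
Visit 8, enqueue [0, 4, 6]
Visit 0, enqueue []
Visit 4, enqueue []
Visit 6, enqueue []

BFS order: [2, 5, 7, 1, 3, 8, 0, 4, 6]


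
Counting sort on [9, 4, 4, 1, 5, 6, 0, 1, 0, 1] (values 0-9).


Input: [9, 4, 4, 1, 5, 6, 0, 1, 0, 1]
Counts: [2, 3, 0, 0, 2, 1, 1, 0, 0, 1]

Sorted: [0, 0, 1, 1, 1, 4, 4, 5, 6, 9]


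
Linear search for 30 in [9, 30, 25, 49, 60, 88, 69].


i=0: 9!=30
i=1: 30==30 found!

Found at 1, 2 comps


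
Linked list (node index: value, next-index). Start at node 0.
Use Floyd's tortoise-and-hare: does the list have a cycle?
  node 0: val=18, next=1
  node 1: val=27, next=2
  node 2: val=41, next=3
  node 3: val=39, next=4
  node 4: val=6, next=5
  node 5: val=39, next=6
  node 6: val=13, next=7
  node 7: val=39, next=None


Floyd's tortoise (slow, +1) and hare (fast, +2):
  init: slow=0, fast=0
  step 1: slow=1, fast=2
  step 2: slow=2, fast=4
  step 3: slow=3, fast=6
  step 4: fast 6->7->None, no cycle

Cycle: no


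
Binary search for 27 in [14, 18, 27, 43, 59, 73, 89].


Step 1: lo=0, hi=6, mid=3, val=43
Step 2: lo=0, hi=2, mid=1, val=18
Step 3: lo=2, hi=2, mid=2, val=27

Found at index 2


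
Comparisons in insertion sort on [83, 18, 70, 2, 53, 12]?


Algorithm: insertion sort
Input: [83, 18, 70, 2, 53, 12]
Sorted: [2, 12, 18, 53, 70, 83]

14


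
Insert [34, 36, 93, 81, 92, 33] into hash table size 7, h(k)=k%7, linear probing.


Insert 34: h=6 -> slot 6
Insert 36: h=1 -> slot 1
Insert 93: h=2 -> slot 2
Insert 81: h=4 -> slot 4
Insert 92: h=1, 2 probes -> slot 3
Insert 33: h=5 -> slot 5

Table: [None, 36, 93, 92, 81, 33, 34]


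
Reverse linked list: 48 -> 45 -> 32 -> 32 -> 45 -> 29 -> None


Step 1: curr=48, set curr.next=prev(None) | reversed so far: 48
Step 2: curr=45, set curr.next=prev(48) | reversed so far: 45 -> 48
Step 3: curr=32, set curr.next=prev(45) | reversed so far: 32 -> 45 -> 48
Step 4: curr=32, set curr.next=prev(32) | reversed so far: 32 -> 32 -> 45 -> 48
Step 5: curr=45, set curr.next=prev(32) | reversed so far: 45 -> 32 -> 32 -> 45 -> 48
Step 6: curr=29, set curr.next=prev(45) | reversed so far: 29 -> 45 -> 32 -> 32 -> 45 -> 48

29 -> 45 -> 32 -> 32 -> 45 -> 48 -> None


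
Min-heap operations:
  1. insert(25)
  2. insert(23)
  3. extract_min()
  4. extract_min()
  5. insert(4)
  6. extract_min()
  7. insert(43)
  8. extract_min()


insert(25) -> [25]
insert(23) -> [23, 25]
extract_min()->23, [25]
extract_min()->25, []
insert(4) -> [4]
extract_min()->4, []
insert(43) -> [43]
extract_min()->43, []

Final heap: []


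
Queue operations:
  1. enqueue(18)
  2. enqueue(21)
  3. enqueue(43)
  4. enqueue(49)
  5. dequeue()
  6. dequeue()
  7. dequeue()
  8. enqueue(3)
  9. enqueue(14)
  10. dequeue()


enqueue(18) -> [18]
enqueue(21) -> [18, 21]
enqueue(43) -> [18, 21, 43]
enqueue(49) -> [18, 21, 43, 49]
dequeue()->18, [21, 43, 49]
dequeue()->21, [43, 49]
dequeue()->43, [49]
enqueue(3) -> [49, 3]
enqueue(14) -> [49, 3, 14]
dequeue()->49, [3, 14]

Final queue: [3, 14]


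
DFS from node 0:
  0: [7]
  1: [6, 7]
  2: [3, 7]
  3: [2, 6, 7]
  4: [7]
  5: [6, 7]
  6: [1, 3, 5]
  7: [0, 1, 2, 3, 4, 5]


Visit 0, push [7]
Visit 7, push [5, 4, 3, 2, 1]
Visit 1, push [6]
Visit 6, push [5, 3]
Visit 3, push [2]
Visit 2, push []
Visit 5, push []
Visit 4, push []

DFS order: [0, 7, 1, 6, 3, 2, 5, 4]


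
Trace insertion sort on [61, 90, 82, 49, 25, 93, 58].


Initial: [61, 90, 82, 49, 25, 93, 58]
Insert 90: [61, 90, 82, 49, 25, 93, 58]
Insert 82: [61, 82, 90, 49, 25, 93, 58]
Insert 49: [49, 61, 82, 90, 25, 93, 58]
Insert 25: [25, 49, 61, 82, 90, 93, 58]
Insert 93: [25, 49, 61, 82, 90, 93, 58]
Insert 58: [25, 49, 58, 61, 82, 90, 93]

Sorted: [25, 49, 58, 61, 82, 90, 93]


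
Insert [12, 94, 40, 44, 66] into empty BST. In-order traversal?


Insert 12: root
Insert 94: R from 12
Insert 40: R from 12 -> L from 94
Insert 44: R from 12 -> L from 94 -> R from 40
Insert 66: R from 12 -> L from 94 -> R from 40 -> R from 44

In-order: [12, 40, 44, 66, 94]


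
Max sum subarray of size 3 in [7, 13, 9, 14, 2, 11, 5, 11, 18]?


[0:3]: 29
[1:4]: 36
[2:5]: 25
[3:6]: 27
[4:7]: 18
[5:8]: 27
[6:9]: 34

Max: 36 at [1:4]


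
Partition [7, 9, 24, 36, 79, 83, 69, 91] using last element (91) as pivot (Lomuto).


Pivot: 91
  7 <= 91: advance i (no swap)
  9 <= 91: advance i (no swap)
  24 <= 91: advance i (no swap)
  36 <= 91: advance i (no swap)
  79 <= 91: advance i (no swap)
  83 <= 91: advance i (no swap)
  69 <= 91: advance i (no swap)
Place pivot at 7: [7, 9, 24, 36, 79, 83, 69, 91]

Partitioned: [7, 9, 24, 36, 79, 83, 69, 91]


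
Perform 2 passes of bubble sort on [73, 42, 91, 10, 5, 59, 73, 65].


Initial: [73, 42, 91, 10, 5, 59, 73, 65]
Pass 1: [42, 73, 10, 5, 59, 73, 65, 91] (6 swaps)
Pass 2: [42, 10, 5, 59, 73, 65, 73, 91] (4 swaps)

After 2 passes: [42, 10, 5, 59, 73, 65, 73, 91]


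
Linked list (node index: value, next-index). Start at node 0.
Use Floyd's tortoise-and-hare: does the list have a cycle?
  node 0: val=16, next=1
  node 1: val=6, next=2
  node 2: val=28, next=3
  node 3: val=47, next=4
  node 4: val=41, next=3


Floyd's tortoise (slow, +1) and hare (fast, +2):
  init: slow=0, fast=0
  step 1: slow=1, fast=2
  step 2: slow=2, fast=4
  step 3: slow=3, fast=4
  step 4: slow=4, fast=4
  slow == fast at node 4: cycle detected

Cycle: yes


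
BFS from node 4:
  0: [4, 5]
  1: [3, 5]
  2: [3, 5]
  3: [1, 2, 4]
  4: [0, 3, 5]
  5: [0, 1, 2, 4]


Visit 4, enqueue [0, 3, 5]
Visit 0, enqueue []
Visit 3, enqueue [1, 2]
Visit 5, enqueue []
Visit 1, enqueue []
Visit 2, enqueue []

BFS order: [4, 0, 3, 5, 1, 2]


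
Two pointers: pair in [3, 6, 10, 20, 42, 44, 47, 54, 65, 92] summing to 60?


lo=0(3)+hi=9(92)=95
lo=0(3)+hi=8(65)=68
lo=0(3)+hi=7(54)=57
lo=1(6)+hi=7(54)=60

Yes: 6+54=60


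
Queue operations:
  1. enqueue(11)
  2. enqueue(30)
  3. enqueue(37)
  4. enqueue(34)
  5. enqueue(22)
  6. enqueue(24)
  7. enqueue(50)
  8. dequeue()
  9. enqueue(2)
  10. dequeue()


enqueue(11) -> [11]
enqueue(30) -> [11, 30]
enqueue(37) -> [11, 30, 37]
enqueue(34) -> [11, 30, 37, 34]
enqueue(22) -> [11, 30, 37, 34, 22]
enqueue(24) -> [11, 30, 37, 34, 22, 24]
enqueue(50) -> [11, 30, 37, 34, 22, 24, 50]
dequeue()->11, [30, 37, 34, 22, 24, 50]
enqueue(2) -> [30, 37, 34, 22, 24, 50, 2]
dequeue()->30, [37, 34, 22, 24, 50, 2]

Final queue: [37, 34, 22, 24, 50, 2]


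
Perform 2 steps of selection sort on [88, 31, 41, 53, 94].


Initial: [88, 31, 41, 53, 94]
Step 1: min=31 at 1
  Swap: [31, 88, 41, 53, 94]
Step 2: min=41 at 2
  Swap: [31, 41, 88, 53, 94]

After 2 steps: [31, 41, 88, 53, 94]


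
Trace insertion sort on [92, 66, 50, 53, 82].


Initial: [92, 66, 50, 53, 82]
Insert 66: [66, 92, 50, 53, 82]
Insert 50: [50, 66, 92, 53, 82]
Insert 53: [50, 53, 66, 92, 82]
Insert 82: [50, 53, 66, 82, 92]

Sorted: [50, 53, 66, 82, 92]


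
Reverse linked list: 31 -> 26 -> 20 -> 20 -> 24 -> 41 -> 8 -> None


Step 1: curr=31, set curr.next=prev(None) | reversed so far: 31
Step 2: curr=26, set curr.next=prev(31) | reversed so far: 26 -> 31
Step 3: curr=20, set curr.next=prev(26) | reversed so far: 20 -> 26 -> 31
Step 4: curr=20, set curr.next=prev(20) | reversed so far: 20 -> 20 -> 26 -> 31
Step 5: curr=24, set curr.next=prev(20) | reversed so far: 24 -> 20 -> 20 -> 26 -> 31
Step 6: curr=41, set curr.next=prev(24) | reversed so far: 41 -> 24 -> 20 -> 20 -> 26 -> 31
Step 7: curr=8, set curr.next=prev(41) | reversed so far: 8 -> 41 -> 24 -> 20 -> 20 -> 26 -> 31

8 -> 41 -> 24 -> 20 -> 20 -> 26 -> 31 -> None


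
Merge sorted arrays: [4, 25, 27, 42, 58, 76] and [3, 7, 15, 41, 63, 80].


Take 3 from B
Take 4 from A
Take 7 from B
Take 15 from B
Take 25 from A
Take 27 from A
Take 41 from B
Take 42 from A
Take 58 from A
Take 63 from B
Take 76 from A

Merged: [3, 4, 7, 15, 25, 27, 41, 42, 58, 63, 76, 80]


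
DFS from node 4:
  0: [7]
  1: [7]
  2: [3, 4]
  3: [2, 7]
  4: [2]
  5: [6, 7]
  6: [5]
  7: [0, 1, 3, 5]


Visit 4, push [2]
Visit 2, push [3]
Visit 3, push [7]
Visit 7, push [5, 1, 0]
Visit 0, push []
Visit 1, push []
Visit 5, push [6]
Visit 6, push []

DFS order: [4, 2, 3, 7, 0, 1, 5, 6]


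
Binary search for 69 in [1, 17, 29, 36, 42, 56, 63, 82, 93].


Step 1: lo=0, hi=8, mid=4, val=42
Step 2: lo=5, hi=8, mid=6, val=63
Step 3: lo=7, hi=8, mid=7, val=82

Not found


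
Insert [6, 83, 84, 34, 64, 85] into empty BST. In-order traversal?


Insert 6: root
Insert 83: R from 6
Insert 84: R from 6 -> R from 83
Insert 34: R from 6 -> L from 83
Insert 64: R from 6 -> L from 83 -> R from 34
Insert 85: R from 6 -> R from 83 -> R from 84

In-order: [6, 34, 64, 83, 84, 85]


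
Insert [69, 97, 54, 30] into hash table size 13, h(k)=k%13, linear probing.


Insert 69: h=4 -> slot 4
Insert 97: h=6 -> slot 6
Insert 54: h=2 -> slot 2
Insert 30: h=4, 1 probes -> slot 5

Table: [None, None, 54, None, 69, 30, 97, None, None, None, None, None, None]


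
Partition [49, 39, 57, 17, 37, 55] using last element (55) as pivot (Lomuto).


Pivot: 55
  49 <= 55: advance i (no swap)
  39 <= 55: advance i (no swap)
  17 <= 55: swap -> [49, 39, 17, 57, 37, 55]
  37 <= 55: swap -> [49, 39, 17, 37, 57, 55]
Place pivot at 4: [49, 39, 17, 37, 55, 57]

Partitioned: [49, 39, 17, 37, 55, 57]


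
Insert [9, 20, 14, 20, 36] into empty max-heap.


Insert 9: [9]
Insert 20: [20, 9]
Insert 14: [20, 9, 14]
Insert 20: [20, 20, 14, 9]
Insert 36: [36, 20, 14, 9, 20]

Final heap: [36, 20, 14, 9, 20]


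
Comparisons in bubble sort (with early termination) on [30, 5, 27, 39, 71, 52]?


Algorithm: bubble sort (with early termination)
Input: [30, 5, 27, 39, 71, 52]
Sorted: [5, 27, 30, 39, 52, 71]

9


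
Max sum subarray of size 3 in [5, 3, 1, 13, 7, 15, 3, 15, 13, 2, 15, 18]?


[0:3]: 9
[1:4]: 17
[2:5]: 21
[3:6]: 35
[4:7]: 25
[5:8]: 33
[6:9]: 31
[7:10]: 30
[8:11]: 30
[9:12]: 35

Max: 35 at [3:6]


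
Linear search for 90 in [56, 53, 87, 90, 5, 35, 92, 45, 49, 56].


i=0: 56!=90
i=1: 53!=90
i=2: 87!=90
i=3: 90==90 found!

Found at 3, 4 comps


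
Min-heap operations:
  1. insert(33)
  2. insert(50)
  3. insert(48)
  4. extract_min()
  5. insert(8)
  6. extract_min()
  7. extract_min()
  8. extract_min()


insert(33) -> [33]
insert(50) -> [33, 50]
insert(48) -> [33, 50, 48]
extract_min()->33, [48, 50]
insert(8) -> [8, 50, 48]
extract_min()->8, [48, 50]
extract_min()->48, [50]
extract_min()->50, []

Final heap: []


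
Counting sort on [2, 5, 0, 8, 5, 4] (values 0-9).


Input: [2, 5, 0, 8, 5, 4]
Counts: [1, 0, 1, 0, 1, 2, 0, 0, 1, 0]

Sorted: [0, 2, 4, 5, 5, 8]


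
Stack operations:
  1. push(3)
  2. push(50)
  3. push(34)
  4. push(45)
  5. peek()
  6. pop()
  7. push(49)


push(3) -> [3]
push(50) -> [3, 50]
push(34) -> [3, 50, 34]
push(45) -> [3, 50, 34, 45]
peek()->45
pop()->45, [3, 50, 34]
push(49) -> [3, 50, 34, 49]

Final stack: [3, 50, 34, 49]


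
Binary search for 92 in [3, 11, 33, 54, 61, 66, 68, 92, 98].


Step 1: lo=0, hi=8, mid=4, val=61
Step 2: lo=5, hi=8, mid=6, val=68
Step 3: lo=7, hi=8, mid=7, val=92

Found at index 7


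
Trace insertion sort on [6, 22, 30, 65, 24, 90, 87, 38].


Initial: [6, 22, 30, 65, 24, 90, 87, 38]
Insert 22: [6, 22, 30, 65, 24, 90, 87, 38]
Insert 30: [6, 22, 30, 65, 24, 90, 87, 38]
Insert 65: [6, 22, 30, 65, 24, 90, 87, 38]
Insert 24: [6, 22, 24, 30, 65, 90, 87, 38]
Insert 90: [6, 22, 24, 30, 65, 90, 87, 38]
Insert 87: [6, 22, 24, 30, 65, 87, 90, 38]
Insert 38: [6, 22, 24, 30, 38, 65, 87, 90]

Sorted: [6, 22, 24, 30, 38, 65, 87, 90]


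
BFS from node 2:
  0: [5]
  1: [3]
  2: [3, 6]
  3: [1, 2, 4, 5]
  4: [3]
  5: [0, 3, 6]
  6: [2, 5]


Visit 2, enqueue [3, 6]
Visit 3, enqueue [1, 4, 5]
Visit 6, enqueue []
Visit 1, enqueue []
Visit 4, enqueue []
Visit 5, enqueue [0]
Visit 0, enqueue []

BFS order: [2, 3, 6, 1, 4, 5, 0]


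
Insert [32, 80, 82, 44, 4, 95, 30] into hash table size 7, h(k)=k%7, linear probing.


Insert 32: h=4 -> slot 4
Insert 80: h=3 -> slot 3
Insert 82: h=5 -> slot 5
Insert 44: h=2 -> slot 2
Insert 4: h=4, 2 probes -> slot 6
Insert 95: h=4, 3 probes -> slot 0
Insert 30: h=2, 6 probes -> slot 1

Table: [95, 30, 44, 80, 32, 82, 4]


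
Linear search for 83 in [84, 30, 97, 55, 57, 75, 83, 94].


i=0: 84!=83
i=1: 30!=83
i=2: 97!=83
i=3: 55!=83
i=4: 57!=83
i=5: 75!=83
i=6: 83==83 found!

Found at 6, 7 comps


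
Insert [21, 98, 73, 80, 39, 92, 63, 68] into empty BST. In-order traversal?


Insert 21: root
Insert 98: R from 21
Insert 73: R from 21 -> L from 98
Insert 80: R from 21 -> L from 98 -> R from 73
Insert 39: R from 21 -> L from 98 -> L from 73
Insert 92: R from 21 -> L from 98 -> R from 73 -> R from 80
Insert 63: R from 21 -> L from 98 -> L from 73 -> R from 39
Insert 68: R from 21 -> L from 98 -> L from 73 -> R from 39 -> R from 63

In-order: [21, 39, 63, 68, 73, 80, 92, 98]


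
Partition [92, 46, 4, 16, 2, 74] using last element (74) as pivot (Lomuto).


Pivot: 74
  46 <= 74: swap -> [46, 92, 4, 16, 2, 74]
  4 <= 74: swap -> [46, 4, 92, 16, 2, 74]
  16 <= 74: swap -> [46, 4, 16, 92, 2, 74]
  2 <= 74: swap -> [46, 4, 16, 2, 92, 74]
Place pivot at 4: [46, 4, 16, 2, 74, 92]

Partitioned: [46, 4, 16, 2, 74, 92]


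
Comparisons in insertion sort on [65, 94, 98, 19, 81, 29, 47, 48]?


Algorithm: insertion sort
Input: [65, 94, 98, 19, 81, 29, 47, 48]
Sorted: [19, 29, 47, 48, 65, 81, 94, 98]

23


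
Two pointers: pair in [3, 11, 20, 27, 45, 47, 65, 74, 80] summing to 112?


lo=0(3)+hi=8(80)=83
lo=1(11)+hi=8(80)=91
lo=2(20)+hi=8(80)=100
lo=3(27)+hi=8(80)=107
lo=4(45)+hi=8(80)=125
lo=4(45)+hi=7(74)=119
lo=4(45)+hi=6(65)=110
lo=5(47)+hi=6(65)=112

Yes: 47+65=112


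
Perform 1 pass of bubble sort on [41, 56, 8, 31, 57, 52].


Initial: [41, 56, 8, 31, 57, 52]
Pass 1: [41, 8, 31, 56, 52, 57] (3 swaps)

After 1 pass: [41, 8, 31, 56, 52, 57]


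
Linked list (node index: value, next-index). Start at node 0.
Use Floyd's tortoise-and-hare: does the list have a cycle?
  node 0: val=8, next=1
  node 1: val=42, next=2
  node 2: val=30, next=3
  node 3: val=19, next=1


Floyd's tortoise (slow, +1) and hare (fast, +2):
  init: slow=0, fast=0
  step 1: slow=1, fast=2
  step 2: slow=2, fast=1
  step 3: slow=3, fast=3
  slow == fast at node 3: cycle detected

Cycle: yes


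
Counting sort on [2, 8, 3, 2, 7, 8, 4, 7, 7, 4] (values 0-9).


Input: [2, 8, 3, 2, 7, 8, 4, 7, 7, 4]
Counts: [0, 0, 2, 1, 2, 0, 0, 3, 2, 0]

Sorted: [2, 2, 3, 4, 4, 7, 7, 7, 8, 8]


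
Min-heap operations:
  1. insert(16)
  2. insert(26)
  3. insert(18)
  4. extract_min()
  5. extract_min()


insert(16) -> [16]
insert(26) -> [16, 26]
insert(18) -> [16, 26, 18]
extract_min()->16, [18, 26]
extract_min()->18, [26]

Final heap: [26]


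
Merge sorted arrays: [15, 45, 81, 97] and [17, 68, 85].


Take 15 from A
Take 17 from B
Take 45 from A
Take 68 from B
Take 81 from A
Take 85 from B

Merged: [15, 17, 45, 68, 81, 85, 97]


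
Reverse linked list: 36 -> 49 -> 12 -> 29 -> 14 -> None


Step 1: curr=36, set curr.next=prev(None) | reversed so far: 36
Step 2: curr=49, set curr.next=prev(36) | reversed so far: 49 -> 36
Step 3: curr=12, set curr.next=prev(49) | reversed so far: 12 -> 49 -> 36
Step 4: curr=29, set curr.next=prev(12) | reversed so far: 29 -> 12 -> 49 -> 36
Step 5: curr=14, set curr.next=prev(29) | reversed so far: 14 -> 29 -> 12 -> 49 -> 36

14 -> 29 -> 12 -> 49 -> 36 -> None


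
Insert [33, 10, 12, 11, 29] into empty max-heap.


Insert 33: [33]
Insert 10: [33, 10]
Insert 12: [33, 10, 12]
Insert 11: [33, 11, 12, 10]
Insert 29: [33, 29, 12, 10, 11]

Final heap: [33, 29, 12, 10, 11]


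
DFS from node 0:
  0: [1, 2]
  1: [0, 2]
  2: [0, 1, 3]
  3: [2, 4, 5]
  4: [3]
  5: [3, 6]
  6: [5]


Visit 0, push [2, 1]
Visit 1, push [2]
Visit 2, push [3]
Visit 3, push [5, 4]
Visit 4, push []
Visit 5, push [6]
Visit 6, push []

DFS order: [0, 1, 2, 3, 4, 5, 6]


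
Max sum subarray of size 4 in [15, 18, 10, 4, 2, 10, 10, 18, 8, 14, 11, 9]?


[0:4]: 47
[1:5]: 34
[2:6]: 26
[3:7]: 26
[4:8]: 40
[5:9]: 46
[6:10]: 50
[7:11]: 51
[8:12]: 42

Max: 51 at [7:11]


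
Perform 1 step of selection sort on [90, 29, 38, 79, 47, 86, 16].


Initial: [90, 29, 38, 79, 47, 86, 16]
Step 1: min=16 at 6
  Swap: [16, 29, 38, 79, 47, 86, 90]

After 1 step: [16, 29, 38, 79, 47, 86, 90]


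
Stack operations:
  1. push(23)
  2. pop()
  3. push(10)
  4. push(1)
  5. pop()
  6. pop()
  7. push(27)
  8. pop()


push(23) -> [23]
pop()->23, []
push(10) -> [10]
push(1) -> [10, 1]
pop()->1, [10]
pop()->10, []
push(27) -> [27]
pop()->27, []

Final stack: []


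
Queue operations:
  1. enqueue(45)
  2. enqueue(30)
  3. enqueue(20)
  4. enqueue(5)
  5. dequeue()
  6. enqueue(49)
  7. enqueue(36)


enqueue(45) -> [45]
enqueue(30) -> [45, 30]
enqueue(20) -> [45, 30, 20]
enqueue(5) -> [45, 30, 20, 5]
dequeue()->45, [30, 20, 5]
enqueue(49) -> [30, 20, 5, 49]
enqueue(36) -> [30, 20, 5, 49, 36]

Final queue: [30, 20, 5, 49, 36]


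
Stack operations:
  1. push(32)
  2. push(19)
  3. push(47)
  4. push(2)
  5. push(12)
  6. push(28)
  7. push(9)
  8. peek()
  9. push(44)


push(32) -> [32]
push(19) -> [32, 19]
push(47) -> [32, 19, 47]
push(2) -> [32, 19, 47, 2]
push(12) -> [32, 19, 47, 2, 12]
push(28) -> [32, 19, 47, 2, 12, 28]
push(9) -> [32, 19, 47, 2, 12, 28, 9]
peek()->9
push(44) -> [32, 19, 47, 2, 12, 28, 9, 44]

Final stack: [32, 19, 47, 2, 12, 28, 9, 44]


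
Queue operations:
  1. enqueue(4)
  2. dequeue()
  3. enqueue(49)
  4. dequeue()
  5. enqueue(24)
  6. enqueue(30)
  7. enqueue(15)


enqueue(4) -> [4]
dequeue()->4, []
enqueue(49) -> [49]
dequeue()->49, []
enqueue(24) -> [24]
enqueue(30) -> [24, 30]
enqueue(15) -> [24, 30, 15]

Final queue: [24, 30, 15]


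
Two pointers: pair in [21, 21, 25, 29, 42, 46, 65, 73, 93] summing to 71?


lo=0(21)+hi=8(93)=114
lo=0(21)+hi=7(73)=94
lo=0(21)+hi=6(65)=86
lo=0(21)+hi=5(46)=67
lo=1(21)+hi=5(46)=67
lo=2(25)+hi=5(46)=71

Yes: 25+46=71


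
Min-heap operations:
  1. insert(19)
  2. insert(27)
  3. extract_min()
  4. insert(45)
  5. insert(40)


insert(19) -> [19]
insert(27) -> [19, 27]
extract_min()->19, [27]
insert(45) -> [27, 45]
insert(40) -> [27, 45, 40]

Final heap: [27, 45, 40]


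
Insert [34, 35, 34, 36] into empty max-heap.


Insert 34: [34]
Insert 35: [35, 34]
Insert 34: [35, 34, 34]
Insert 36: [36, 35, 34, 34]

Final heap: [36, 35, 34, 34]


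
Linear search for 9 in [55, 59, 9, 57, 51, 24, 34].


i=0: 55!=9
i=1: 59!=9
i=2: 9==9 found!

Found at 2, 3 comps


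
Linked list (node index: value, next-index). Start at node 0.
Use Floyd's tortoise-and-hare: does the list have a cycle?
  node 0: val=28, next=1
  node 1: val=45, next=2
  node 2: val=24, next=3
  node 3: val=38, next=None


Floyd's tortoise (slow, +1) and hare (fast, +2):
  init: slow=0, fast=0
  step 1: slow=1, fast=2
  step 2: fast 2->3->None, no cycle

Cycle: no


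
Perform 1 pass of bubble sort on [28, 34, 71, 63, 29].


Initial: [28, 34, 71, 63, 29]
Pass 1: [28, 34, 63, 29, 71] (2 swaps)

After 1 pass: [28, 34, 63, 29, 71]


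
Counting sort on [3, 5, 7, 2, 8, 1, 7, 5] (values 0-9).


Input: [3, 5, 7, 2, 8, 1, 7, 5]
Counts: [0, 1, 1, 1, 0, 2, 0, 2, 1, 0]

Sorted: [1, 2, 3, 5, 5, 7, 7, 8]


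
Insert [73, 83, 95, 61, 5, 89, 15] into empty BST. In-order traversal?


Insert 73: root
Insert 83: R from 73
Insert 95: R from 73 -> R from 83
Insert 61: L from 73
Insert 5: L from 73 -> L from 61
Insert 89: R from 73 -> R from 83 -> L from 95
Insert 15: L from 73 -> L from 61 -> R from 5

In-order: [5, 15, 61, 73, 83, 89, 95]


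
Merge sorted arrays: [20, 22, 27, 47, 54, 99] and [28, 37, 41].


Take 20 from A
Take 22 from A
Take 27 from A
Take 28 from B
Take 37 from B
Take 41 from B

Merged: [20, 22, 27, 28, 37, 41, 47, 54, 99]


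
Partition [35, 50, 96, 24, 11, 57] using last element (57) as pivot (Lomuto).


Pivot: 57
  35 <= 57: advance i (no swap)
  50 <= 57: advance i (no swap)
  24 <= 57: swap -> [35, 50, 24, 96, 11, 57]
  11 <= 57: swap -> [35, 50, 24, 11, 96, 57]
Place pivot at 4: [35, 50, 24, 11, 57, 96]

Partitioned: [35, 50, 24, 11, 57, 96]


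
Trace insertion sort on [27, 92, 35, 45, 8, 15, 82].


Initial: [27, 92, 35, 45, 8, 15, 82]
Insert 92: [27, 92, 35, 45, 8, 15, 82]
Insert 35: [27, 35, 92, 45, 8, 15, 82]
Insert 45: [27, 35, 45, 92, 8, 15, 82]
Insert 8: [8, 27, 35, 45, 92, 15, 82]
Insert 15: [8, 15, 27, 35, 45, 92, 82]
Insert 82: [8, 15, 27, 35, 45, 82, 92]

Sorted: [8, 15, 27, 35, 45, 82, 92]


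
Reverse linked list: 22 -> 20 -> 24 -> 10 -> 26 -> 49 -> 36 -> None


Step 1: curr=22, set curr.next=prev(None) | reversed so far: 22
Step 2: curr=20, set curr.next=prev(22) | reversed so far: 20 -> 22
Step 3: curr=24, set curr.next=prev(20) | reversed so far: 24 -> 20 -> 22
Step 4: curr=10, set curr.next=prev(24) | reversed so far: 10 -> 24 -> 20 -> 22
Step 5: curr=26, set curr.next=prev(10) | reversed so far: 26 -> 10 -> 24 -> 20 -> 22
Step 6: curr=49, set curr.next=prev(26) | reversed so far: 49 -> 26 -> 10 -> 24 -> 20 -> 22
Step 7: curr=36, set curr.next=prev(49) | reversed so far: 36 -> 49 -> 26 -> 10 -> 24 -> 20 -> 22

36 -> 49 -> 26 -> 10 -> 24 -> 20 -> 22 -> None


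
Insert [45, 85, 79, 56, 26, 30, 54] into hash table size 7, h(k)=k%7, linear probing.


Insert 45: h=3 -> slot 3
Insert 85: h=1 -> slot 1
Insert 79: h=2 -> slot 2
Insert 56: h=0 -> slot 0
Insert 26: h=5 -> slot 5
Insert 30: h=2, 2 probes -> slot 4
Insert 54: h=5, 1 probes -> slot 6

Table: [56, 85, 79, 45, 30, 26, 54]


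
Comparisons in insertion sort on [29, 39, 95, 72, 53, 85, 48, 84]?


Algorithm: insertion sort
Input: [29, 39, 95, 72, 53, 85, 48, 84]
Sorted: [29, 39, 48, 53, 72, 84, 85, 95]

17


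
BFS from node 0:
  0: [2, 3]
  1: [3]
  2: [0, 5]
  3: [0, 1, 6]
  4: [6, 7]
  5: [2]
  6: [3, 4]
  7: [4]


Visit 0, enqueue [2, 3]
Visit 2, enqueue [5]
Visit 3, enqueue [1, 6]
Visit 5, enqueue []
Visit 1, enqueue []
Visit 6, enqueue [4]
Visit 4, enqueue [7]
Visit 7, enqueue []

BFS order: [0, 2, 3, 5, 1, 6, 4, 7]


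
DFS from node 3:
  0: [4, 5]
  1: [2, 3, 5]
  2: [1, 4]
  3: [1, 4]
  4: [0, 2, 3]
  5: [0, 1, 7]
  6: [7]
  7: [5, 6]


Visit 3, push [4, 1]
Visit 1, push [5, 2]
Visit 2, push [4]
Visit 4, push [0]
Visit 0, push [5]
Visit 5, push [7]
Visit 7, push [6]
Visit 6, push []

DFS order: [3, 1, 2, 4, 0, 5, 7, 6]


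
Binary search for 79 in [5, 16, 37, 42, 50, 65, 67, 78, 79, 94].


Step 1: lo=0, hi=9, mid=4, val=50
Step 2: lo=5, hi=9, mid=7, val=78
Step 3: lo=8, hi=9, mid=8, val=79

Found at index 8


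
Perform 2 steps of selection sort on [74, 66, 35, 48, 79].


Initial: [74, 66, 35, 48, 79]
Step 1: min=35 at 2
  Swap: [35, 66, 74, 48, 79]
Step 2: min=48 at 3
  Swap: [35, 48, 74, 66, 79]

After 2 steps: [35, 48, 74, 66, 79]


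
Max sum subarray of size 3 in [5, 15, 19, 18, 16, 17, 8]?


[0:3]: 39
[1:4]: 52
[2:5]: 53
[3:6]: 51
[4:7]: 41

Max: 53 at [2:5]


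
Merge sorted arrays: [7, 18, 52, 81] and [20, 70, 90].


Take 7 from A
Take 18 from A
Take 20 from B
Take 52 from A
Take 70 from B
Take 81 from A

Merged: [7, 18, 20, 52, 70, 81, 90]


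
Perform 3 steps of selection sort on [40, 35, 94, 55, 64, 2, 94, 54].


Initial: [40, 35, 94, 55, 64, 2, 94, 54]
Step 1: min=2 at 5
  Swap: [2, 35, 94, 55, 64, 40, 94, 54]
Step 2: min=35 at 1
  Swap: [2, 35, 94, 55, 64, 40, 94, 54]
Step 3: min=40 at 5
  Swap: [2, 35, 40, 55, 64, 94, 94, 54]

After 3 steps: [2, 35, 40, 55, 64, 94, 94, 54]


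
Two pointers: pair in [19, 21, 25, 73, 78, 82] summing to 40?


lo=0(19)+hi=5(82)=101
lo=0(19)+hi=4(78)=97
lo=0(19)+hi=3(73)=92
lo=0(19)+hi=2(25)=44
lo=0(19)+hi=1(21)=40

Yes: 19+21=40


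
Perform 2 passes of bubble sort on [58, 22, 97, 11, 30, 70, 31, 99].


Initial: [58, 22, 97, 11, 30, 70, 31, 99]
Pass 1: [22, 58, 11, 30, 70, 31, 97, 99] (5 swaps)
Pass 2: [22, 11, 30, 58, 31, 70, 97, 99] (3 swaps)

After 2 passes: [22, 11, 30, 58, 31, 70, 97, 99]


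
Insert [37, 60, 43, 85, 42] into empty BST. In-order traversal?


Insert 37: root
Insert 60: R from 37
Insert 43: R from 37 -> L from 60
Insert 85: R from 37 -> R from 60
Insert 42: R from 37 -> L from 60 -> L from 43

In-order: [37, 42, 43, 60, 85]


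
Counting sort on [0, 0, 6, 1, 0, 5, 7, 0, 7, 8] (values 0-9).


Input: [0, 0, 6, 1, 0, 5, 7, 0, 7, 8]
Counts: [4, 1, 0, 0, 0, 1, 1, 2, 1, 0]

Sorted: [0, 0, 0, 0, 1, 5, 6, 7, 7, 8]


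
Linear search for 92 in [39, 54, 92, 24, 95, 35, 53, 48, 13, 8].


i=0: 39!=92
i=1: 54!=92
i=2: 92==92 found!

Found at 2, 3 comps


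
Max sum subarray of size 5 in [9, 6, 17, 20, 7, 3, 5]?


[0:5]: 59
[1:6]: 53
[2:7]: 52

Max: 59 at [0:5]


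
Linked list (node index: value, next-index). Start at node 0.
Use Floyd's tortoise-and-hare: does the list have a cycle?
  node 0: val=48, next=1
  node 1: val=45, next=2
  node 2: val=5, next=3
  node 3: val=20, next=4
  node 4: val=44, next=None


Floyd's tortoise (slow, +1) and hare (fast, +2):
  init: slow=0, fast=0
  step 1: slow=1, fast=2
  step 2: slow=2, fast=4
  step 3: fast -> None, no cycle

Cycle: no


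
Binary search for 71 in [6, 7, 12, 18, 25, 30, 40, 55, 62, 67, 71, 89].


Step 1: lo=0, hi=11, mid=5, val=30
Step 2: lo=6, hi=11, mid=8, val=62
Step 3: lo=9, hi=11, mid=10, val=71

Found at index 10


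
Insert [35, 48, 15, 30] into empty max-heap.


Insert 35: [35]
Insert 48: [48, 35]
Insert 15: [48, 35, 15]
Insert 30: [48, 35, 15, 30]

Final heap: [48, 35, 15, 30]
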